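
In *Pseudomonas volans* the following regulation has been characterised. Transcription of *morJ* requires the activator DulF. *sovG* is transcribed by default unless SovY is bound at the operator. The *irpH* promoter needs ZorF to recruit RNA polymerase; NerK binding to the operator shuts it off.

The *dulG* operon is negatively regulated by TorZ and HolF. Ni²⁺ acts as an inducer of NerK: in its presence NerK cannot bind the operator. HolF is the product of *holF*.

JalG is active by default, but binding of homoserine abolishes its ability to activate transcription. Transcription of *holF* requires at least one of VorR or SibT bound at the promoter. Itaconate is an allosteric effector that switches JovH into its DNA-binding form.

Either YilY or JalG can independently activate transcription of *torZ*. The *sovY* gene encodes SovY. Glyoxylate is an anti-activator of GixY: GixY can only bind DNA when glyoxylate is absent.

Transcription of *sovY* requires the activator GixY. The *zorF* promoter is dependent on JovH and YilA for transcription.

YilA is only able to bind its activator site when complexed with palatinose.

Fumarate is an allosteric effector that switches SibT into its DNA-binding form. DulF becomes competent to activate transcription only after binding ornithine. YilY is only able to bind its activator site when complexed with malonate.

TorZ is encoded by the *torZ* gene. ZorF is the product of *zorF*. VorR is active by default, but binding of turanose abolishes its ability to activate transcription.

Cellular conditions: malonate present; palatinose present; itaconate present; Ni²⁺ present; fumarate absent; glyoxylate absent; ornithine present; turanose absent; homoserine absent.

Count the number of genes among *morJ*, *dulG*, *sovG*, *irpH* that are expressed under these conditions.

2

Ornithine is present, so DulF is active.
No repressor is bound and DulF is active, so *morJ* is transcribed.
→ *morJ* is ON.
Malonate is present, so YilY is active.
Homoserine is absent, so JalG is active.
Activator YilY is present, so *torZ* is transcribed.
So TorZ is produced and active.
Turanose is absent, so VorR is active.
Fumarate is absent, so SibT is inactive.
Activator VorR is present, so *holF* is transcribed.
So HolF is produced and active.
With repressor TorZ bound, *dulG* is not transcribed.
→ *dulG* is OFF.
Glyoxylate is absent, so GixY is active.
No repressor is bound and GixY is active, so *sovY* is transcribed.
So SovY is produced and active.
With repressor SovY bound, *sovG* is not transcribed.
→ *sovG* is OFF.
Ni²⁺ is present, so NerK is inactive.
Itaconate is present, so JovH is active.
Palatinose is present, so YilA is active.
No repressor is bound and JovH and YilA are active, so *zorF* is transcribed.
So ZorF is produced and active.
No repressor is bound and ZorF is active, so *irpH* is transcribed.
→ *irpH* is ON.
2 of the 4 genes are transcribed.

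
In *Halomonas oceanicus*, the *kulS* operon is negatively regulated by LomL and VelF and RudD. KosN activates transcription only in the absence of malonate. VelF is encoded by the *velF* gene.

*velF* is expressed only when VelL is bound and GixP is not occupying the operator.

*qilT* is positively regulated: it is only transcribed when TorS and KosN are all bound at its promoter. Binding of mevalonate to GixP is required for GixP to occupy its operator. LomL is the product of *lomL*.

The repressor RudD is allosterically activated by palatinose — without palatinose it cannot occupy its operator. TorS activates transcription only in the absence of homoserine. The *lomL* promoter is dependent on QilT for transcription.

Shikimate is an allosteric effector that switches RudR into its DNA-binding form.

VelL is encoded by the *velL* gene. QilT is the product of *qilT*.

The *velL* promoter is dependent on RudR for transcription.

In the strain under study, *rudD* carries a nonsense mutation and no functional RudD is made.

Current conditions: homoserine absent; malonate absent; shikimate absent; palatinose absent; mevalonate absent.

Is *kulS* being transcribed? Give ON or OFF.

OFF

Homoserine is absent, so TorS is active.
Malonate is absent, so KosN is active.
No repressor is bound and TorS and KosN are active, so *qilT* is transcribed.
So QilT is produced and active.
No repressor is bound and QilT is active, so *lomL* is transcribed.
So LomL is produced and active.
Mevalonate is absent, so GixP is inactive.
Shikimate is absent, so RudR is inactive.
Required activator RudR is absent, so *velL* is not transcribed.
So VelL is not produced.
Required activator VelL is absent, so *velF* is not transcribed.
So VelF is not produced.
RudD is non-functional in this strain, so it has no effect.
With repressor LomL bound, *kulS* is not transcribed.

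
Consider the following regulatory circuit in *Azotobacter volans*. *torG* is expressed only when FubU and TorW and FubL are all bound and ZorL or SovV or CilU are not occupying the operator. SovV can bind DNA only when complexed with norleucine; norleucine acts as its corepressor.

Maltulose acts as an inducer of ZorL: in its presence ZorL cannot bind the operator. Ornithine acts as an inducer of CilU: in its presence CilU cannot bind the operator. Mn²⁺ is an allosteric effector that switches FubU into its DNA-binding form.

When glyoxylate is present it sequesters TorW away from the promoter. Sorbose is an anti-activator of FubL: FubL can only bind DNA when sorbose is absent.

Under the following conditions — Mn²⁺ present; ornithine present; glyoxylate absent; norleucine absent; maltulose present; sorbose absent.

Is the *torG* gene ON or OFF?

Mn²⁺ is present, so FubU is active.
Glyoxylate is absent, so TorW is active.
Maltulose is present, so ZorL is inactive.
Norleucine is absent, so SovV is inactive.
Sorbose is absent, so FubL is active.
Ornithine is present, so CilU is inactive.
No repressor is bound and FubU and TorW and FubL are active, so *torG* is transcribed.

ON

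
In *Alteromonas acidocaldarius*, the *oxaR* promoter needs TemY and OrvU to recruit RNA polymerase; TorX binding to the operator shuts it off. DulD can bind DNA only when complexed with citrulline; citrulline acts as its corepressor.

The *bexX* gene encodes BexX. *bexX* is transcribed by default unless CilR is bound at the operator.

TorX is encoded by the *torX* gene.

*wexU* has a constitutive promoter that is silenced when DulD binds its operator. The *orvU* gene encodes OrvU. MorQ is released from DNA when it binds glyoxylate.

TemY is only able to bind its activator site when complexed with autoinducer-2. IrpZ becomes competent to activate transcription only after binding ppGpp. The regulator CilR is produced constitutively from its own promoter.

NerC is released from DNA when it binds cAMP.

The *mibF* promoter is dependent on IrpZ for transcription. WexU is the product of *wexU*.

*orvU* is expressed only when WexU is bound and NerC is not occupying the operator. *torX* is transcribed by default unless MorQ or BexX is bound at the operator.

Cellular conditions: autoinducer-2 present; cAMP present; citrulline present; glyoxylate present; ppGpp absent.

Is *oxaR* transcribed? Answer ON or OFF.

Autoinducer-2 is present, so TemY is active.
cAMP is present, so NerC is inactive.
Citrulline is present, so DulD is active.
With repressor DulD bound, *wexU* is not transcribed.
So WexU is not produced.
Required activator WexU is absent, so *orvU* is not transcribed.
So OrvU is not produced.
Glyoxylate is present, so MorQ is inactive.
CilR is produced constitutively and is active.
With repressor CilR bound, *bexX* is not transcribed.
So BexX is not produced.
With no repressor bound, *torX* is transcribed.
So TorX is produced and active.
With repressor TorX bound, *oxaR* is not transcribed.

OFF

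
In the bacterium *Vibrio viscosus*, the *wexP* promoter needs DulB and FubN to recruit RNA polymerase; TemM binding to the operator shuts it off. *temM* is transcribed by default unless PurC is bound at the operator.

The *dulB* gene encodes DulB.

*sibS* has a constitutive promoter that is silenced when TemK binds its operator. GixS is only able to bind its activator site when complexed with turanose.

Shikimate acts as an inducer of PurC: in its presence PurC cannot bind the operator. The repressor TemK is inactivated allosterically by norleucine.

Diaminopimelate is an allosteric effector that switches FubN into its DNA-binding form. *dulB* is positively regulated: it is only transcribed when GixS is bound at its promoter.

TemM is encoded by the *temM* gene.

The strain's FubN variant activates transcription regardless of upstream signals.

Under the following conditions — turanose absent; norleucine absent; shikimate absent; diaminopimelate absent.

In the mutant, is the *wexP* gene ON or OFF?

Turanose is absent, so GixS is inactive.
Required activator GixS is absent, so *dulB* is not transcribed.
So DulB is not produced.
FubN is constitutively active in this strain.
Shikimate is absent, so PurC is active.
With repressor PurC bound, *temM* is not transcribed.
So TemM is not produced.
Required activator DulB is absent, so *wexP* is not transcribed.

OFF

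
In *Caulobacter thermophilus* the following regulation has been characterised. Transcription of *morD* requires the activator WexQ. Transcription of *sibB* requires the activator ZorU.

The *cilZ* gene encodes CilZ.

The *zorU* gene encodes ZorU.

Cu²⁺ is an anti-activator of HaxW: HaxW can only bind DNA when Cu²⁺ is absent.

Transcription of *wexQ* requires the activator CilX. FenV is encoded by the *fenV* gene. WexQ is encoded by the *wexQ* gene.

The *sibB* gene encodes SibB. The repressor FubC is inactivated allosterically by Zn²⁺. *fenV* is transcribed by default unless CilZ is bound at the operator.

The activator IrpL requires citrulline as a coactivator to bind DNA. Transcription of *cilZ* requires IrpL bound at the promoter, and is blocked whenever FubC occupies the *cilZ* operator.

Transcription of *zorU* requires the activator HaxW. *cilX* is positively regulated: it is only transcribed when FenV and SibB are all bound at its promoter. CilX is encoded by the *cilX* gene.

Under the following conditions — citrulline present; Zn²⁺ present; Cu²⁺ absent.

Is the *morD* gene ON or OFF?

Citrulline is present, so IrpL is active.
Zn²⁺ is present, so FubC is inactive.
No repressor is bound and IrpL is active, so *cilZ* is transcribed.
So CilZ is produced and active.
With repressor CilZ bound, *fenV* is not transcribed.
So FenV is not produced.
Cu²⁺ is absent, so HaxW is active.
No repressor is bound and HaxW is active, so *zorU* is transcribed.
So ZorU is produced and active.
No repressor is bound and ZorU is active, so *sibB* is transcribed.
So SibB is produced and active.
Required activator FenV is absent, so *cilX* is not transcribed.
So CilX is not produced.
Required activator CilX is absent, so *wexQ* is not transcribed.
So WexQ is not produced.
Required activator WexQ is absent, so *morD* is not transcribed.

OFF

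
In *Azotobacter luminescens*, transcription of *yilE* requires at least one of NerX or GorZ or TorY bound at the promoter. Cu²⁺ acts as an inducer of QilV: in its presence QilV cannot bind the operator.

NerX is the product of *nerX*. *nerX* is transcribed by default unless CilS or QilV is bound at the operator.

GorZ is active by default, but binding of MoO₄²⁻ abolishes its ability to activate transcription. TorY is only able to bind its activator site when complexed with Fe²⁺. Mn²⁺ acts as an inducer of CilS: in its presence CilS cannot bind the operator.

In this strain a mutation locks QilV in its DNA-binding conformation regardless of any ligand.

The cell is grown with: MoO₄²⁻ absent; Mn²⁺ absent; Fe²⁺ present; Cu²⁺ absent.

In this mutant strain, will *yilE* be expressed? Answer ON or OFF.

Mn²⁺ is absent, so CilS is active.
QilV is constitutively active in this strain.
With repressor CilS bound, *nerX* is not transcribed.
So NerX is not produced.
MoO₄²⁻ is absent, so GorZ is active.
Fe²⁺ is present, so TorY is active.
Activator GorZ is present, so *yilE* is transcribed.

ON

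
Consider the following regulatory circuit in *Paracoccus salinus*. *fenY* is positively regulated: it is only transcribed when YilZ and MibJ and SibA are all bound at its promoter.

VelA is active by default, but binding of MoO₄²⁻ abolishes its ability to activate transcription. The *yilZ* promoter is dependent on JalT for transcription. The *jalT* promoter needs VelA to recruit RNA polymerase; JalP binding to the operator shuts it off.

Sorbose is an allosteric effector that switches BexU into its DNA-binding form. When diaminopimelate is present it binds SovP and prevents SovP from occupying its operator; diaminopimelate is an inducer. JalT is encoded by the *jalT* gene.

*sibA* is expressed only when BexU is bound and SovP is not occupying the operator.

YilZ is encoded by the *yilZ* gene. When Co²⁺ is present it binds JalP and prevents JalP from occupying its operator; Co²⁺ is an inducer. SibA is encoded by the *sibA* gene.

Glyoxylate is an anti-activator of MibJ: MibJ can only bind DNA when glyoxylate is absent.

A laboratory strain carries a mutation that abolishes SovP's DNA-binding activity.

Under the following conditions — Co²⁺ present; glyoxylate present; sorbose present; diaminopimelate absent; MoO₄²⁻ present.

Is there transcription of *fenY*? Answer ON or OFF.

OFF

MoO₄²⁻ is present, so VelA is inactive.
Co²⁺ is present, so JalP is inactive.
Required activator VelA is absent, so *jalT* is not transcribed.
So JalT is not produced.
Required activator JalT is absent, so *yilZ* is not transcribed.
So YilZ is not produced.
Glyoxylate is present, so MibJ is inactive.
Sorbose is present, so BexU is active.
SovP is non-functional in this strain, so it has no effect.
No repressor is bound and BexU is active, so *sibA* is transcribed.
So SibA is produced and active.
Required activator YilZ is absent, so *fenY* is not transcribed.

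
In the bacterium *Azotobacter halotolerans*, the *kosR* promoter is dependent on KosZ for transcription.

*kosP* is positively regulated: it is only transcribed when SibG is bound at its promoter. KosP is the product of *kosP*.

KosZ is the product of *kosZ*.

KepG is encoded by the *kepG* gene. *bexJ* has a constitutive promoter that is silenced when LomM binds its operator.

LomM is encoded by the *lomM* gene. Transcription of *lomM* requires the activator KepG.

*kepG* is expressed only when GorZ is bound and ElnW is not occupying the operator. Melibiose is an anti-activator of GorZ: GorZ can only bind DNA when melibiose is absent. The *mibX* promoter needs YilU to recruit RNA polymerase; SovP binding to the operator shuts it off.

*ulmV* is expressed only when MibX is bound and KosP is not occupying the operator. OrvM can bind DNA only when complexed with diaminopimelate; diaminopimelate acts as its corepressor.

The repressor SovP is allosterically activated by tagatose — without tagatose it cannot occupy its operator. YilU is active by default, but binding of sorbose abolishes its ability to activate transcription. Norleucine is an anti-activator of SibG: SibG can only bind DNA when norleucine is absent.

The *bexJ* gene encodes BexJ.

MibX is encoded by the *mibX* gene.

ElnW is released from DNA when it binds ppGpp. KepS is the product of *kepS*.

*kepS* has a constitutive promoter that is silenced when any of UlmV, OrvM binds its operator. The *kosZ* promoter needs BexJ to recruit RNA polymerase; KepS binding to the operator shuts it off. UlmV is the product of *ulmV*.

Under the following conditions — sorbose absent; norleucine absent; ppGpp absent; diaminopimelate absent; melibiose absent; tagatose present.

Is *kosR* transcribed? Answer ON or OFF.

Tagatose is present, so SovP is active.
Sorbose is absent, so YilU is active.
With repressor SovP bound, *mibX* is not transcribed.
So MibX is not produced.
Norleucine is absent, so SibG is active.
No repressor is bound and SibG is active, so *kosP* is transcribed.
So KosP is produced and active.
With repressor KosP bound, *ulmV* is not transcribed.
So UlmV is not produced.
Diaminopimelate is absent, so OrvM is inactive.
With no repressor bound, *kepS* is transcribed.
So KepS is produced and active.
ppGpp is absent, so ElnW is active.
Melibiose is absent, so GorZ is active.
With repressor ElnW bound, *kepG* is not transcribed.
So KepG is not produced.
Required activator KepG is absent, so *lomM* is not transcribed.
So LomM is not produced.
With no repressor bound, *bexJ* is transcribed.
So BexJ is produced and active.
With repressor KepS bound, *kosZ* is not transcribed.
So KosZ is not produced.
Required activator KosZ is absent, so *kosR* is not transcribed.

OFF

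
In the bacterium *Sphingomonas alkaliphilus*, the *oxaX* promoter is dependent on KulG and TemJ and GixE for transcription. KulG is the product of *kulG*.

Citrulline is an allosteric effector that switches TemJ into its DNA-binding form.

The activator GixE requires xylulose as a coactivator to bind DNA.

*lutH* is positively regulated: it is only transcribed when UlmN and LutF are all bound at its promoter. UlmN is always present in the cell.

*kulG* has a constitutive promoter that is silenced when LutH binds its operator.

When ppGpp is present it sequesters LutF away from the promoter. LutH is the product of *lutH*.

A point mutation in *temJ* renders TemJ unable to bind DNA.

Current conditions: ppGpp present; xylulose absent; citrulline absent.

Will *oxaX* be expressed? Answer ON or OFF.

OFF

UlmN is produced constitutively and is active.
ppGpp is present, so LutF is inactive.
Required activator LutF is absent, so *lutH* is not transcribed.
So LutH is not produced.
With no repressor bound, *kulG* is transcribed.
So KulG is produced and active.
TemJ is non-functional in this strain, so it has no effect.
Xylulose is absent, so GixE is inactive.
Required activator TemJ is absent, so *oxaX* is not transcribed.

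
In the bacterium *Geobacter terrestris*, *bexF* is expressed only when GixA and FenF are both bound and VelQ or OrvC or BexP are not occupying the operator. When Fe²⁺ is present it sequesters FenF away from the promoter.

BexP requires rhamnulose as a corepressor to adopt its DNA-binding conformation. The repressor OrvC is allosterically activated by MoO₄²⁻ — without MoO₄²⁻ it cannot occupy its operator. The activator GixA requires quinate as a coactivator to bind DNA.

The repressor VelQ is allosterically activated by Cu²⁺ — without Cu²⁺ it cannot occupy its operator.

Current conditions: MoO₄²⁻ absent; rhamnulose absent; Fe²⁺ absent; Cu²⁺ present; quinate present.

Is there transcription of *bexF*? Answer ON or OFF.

Cu²⁺ is present, so VelQ is active.
MoO₄²⁻ is absent, so OrvC is inactive.
Rhamnulose is absent, so BexP is inactive.
Quinate is present, so GixA is active.
Fe²⁺ is absent, so FenF is active.
With repressor VelQ bound, *bexF* is not transcribed.

OFF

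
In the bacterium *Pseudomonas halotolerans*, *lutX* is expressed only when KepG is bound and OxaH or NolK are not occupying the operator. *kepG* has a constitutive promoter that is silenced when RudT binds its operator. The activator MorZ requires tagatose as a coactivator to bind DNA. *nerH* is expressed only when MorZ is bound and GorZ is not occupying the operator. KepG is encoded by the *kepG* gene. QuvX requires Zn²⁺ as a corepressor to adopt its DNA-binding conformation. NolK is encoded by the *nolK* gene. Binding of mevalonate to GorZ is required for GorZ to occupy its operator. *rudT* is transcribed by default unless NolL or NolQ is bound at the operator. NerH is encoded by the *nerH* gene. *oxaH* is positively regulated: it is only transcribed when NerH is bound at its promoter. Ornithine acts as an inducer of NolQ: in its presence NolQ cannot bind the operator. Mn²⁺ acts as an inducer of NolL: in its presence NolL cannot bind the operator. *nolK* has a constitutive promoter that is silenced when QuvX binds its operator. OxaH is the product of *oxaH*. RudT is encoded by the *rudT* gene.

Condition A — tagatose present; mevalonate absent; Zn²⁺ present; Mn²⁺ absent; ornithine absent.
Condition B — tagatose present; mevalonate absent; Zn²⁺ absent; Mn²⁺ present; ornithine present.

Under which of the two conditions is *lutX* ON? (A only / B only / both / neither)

Condition A:
Tagatose is present, so MorZ is active.
Mevalonate is absent, so GorZ is inactive.
No repressor is bound and MorZ is active, so *nerH* is transcribed.
So NerH is produced and active.
No repressor is bound and NerH is active, so *oxaH* is transcribed.
So OxaH is produced and active.
Zn²⁺ is present, so QuvX is active.
With repressor QuvX bound, *nolK* is not transcribed.
So NolK is not produced.
Mn²⁺ is absent, so NolL is active.
Ornithine is absent, so NolQ is active.
With repressor NolL bound, *rudT* is not transcribed.
So RudT is not produced.
With no repressor bound, *kepG* is transcribed.
So KepG is produced and active.
With repressor OxaH bound, *lutX* is not transcribed.
→ *lutX* is OFF in A.
Condition B:
Tagatose is present, so MorZ is active.
Mevalonate is absent, so GorZ is inactive.
No repressor is bound and MorZ is active, so *nerH* is transcribed.
So NerH is produced and active.
No repressor is bound and NerH is active, so *oxaH* is transcribed.
So OxaH is produced and active.
Zn²⁺ is absent, so QuvX is inactive.
With no repressor bound, *nolK* is transcribed.
So NolK is produced and active.
Mn²⁺ is present, so NolL is inactive.
Ornithine is present, so NolQ is inactive.
With no repressor bound, *rudT* is transcribed.
So RudT is produced and active.
With repressor RudT bound, *kepG* is not transcribed.
So KepG is not produced.
With repressor OxaH bound, *lutX* is not transcribed.
→ *lutX* is OFF in B.

neither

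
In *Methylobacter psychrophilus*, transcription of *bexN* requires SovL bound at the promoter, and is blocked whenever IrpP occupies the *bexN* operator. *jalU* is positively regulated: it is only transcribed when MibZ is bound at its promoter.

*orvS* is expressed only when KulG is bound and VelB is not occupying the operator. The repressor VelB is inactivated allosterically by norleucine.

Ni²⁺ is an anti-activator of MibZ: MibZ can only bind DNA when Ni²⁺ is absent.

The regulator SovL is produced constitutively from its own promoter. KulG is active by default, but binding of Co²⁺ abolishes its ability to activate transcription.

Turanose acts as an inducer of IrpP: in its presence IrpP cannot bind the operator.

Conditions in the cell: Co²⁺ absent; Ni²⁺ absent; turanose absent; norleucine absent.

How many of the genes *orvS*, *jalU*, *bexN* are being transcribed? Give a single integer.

Co²⁺ is absent, so KulG is active.
Norleucine is absent, so VelB is active.
With repressor VelB bound, *orvS* is not transcribed.
→ *orvS* is OFF.
Ni²⁺ is absent, so MibZ is active.
No repressor is bound and MibZ is active, so *jalU* is transcribed.
→ *jalU* is ON.
SovL is produced constitutively and is active.
Turanose is absent, so IrpP is active.
With repressor IrpP bound, *bexN* is not transcribed.
→ *bexN* is OFF.
1 of the 3 genes is transcribed.

1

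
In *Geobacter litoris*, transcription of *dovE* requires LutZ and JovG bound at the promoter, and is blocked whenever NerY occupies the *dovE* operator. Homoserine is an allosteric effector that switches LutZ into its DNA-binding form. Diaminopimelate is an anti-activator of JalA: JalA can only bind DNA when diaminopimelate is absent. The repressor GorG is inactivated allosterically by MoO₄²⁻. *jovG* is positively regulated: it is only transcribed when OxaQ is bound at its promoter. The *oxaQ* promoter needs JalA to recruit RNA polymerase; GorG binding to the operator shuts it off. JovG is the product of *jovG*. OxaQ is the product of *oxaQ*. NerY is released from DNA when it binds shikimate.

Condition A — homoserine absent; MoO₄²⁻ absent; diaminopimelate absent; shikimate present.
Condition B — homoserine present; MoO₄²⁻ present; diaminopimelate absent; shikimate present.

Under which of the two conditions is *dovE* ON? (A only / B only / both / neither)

B only

Condition A:
Homoserine is absent, so LutZ is inactive.
MoO₄²⁻ is absent, so GorG is active.
Diaminopimelate is absent, so JalA is active.
With repressor GorG bound, *oxaQ* is not transcribed.
So OxaQ is not produced.
Required activator OxaQ is absent, so *jovG* is not transcribed.
So JovG is not produced.
Shikimate is present, so NerY is inactive.
Required activator LutZ is absent, so *dovE* is not transcribed.
→ *dovE* is OFF in A.
Condition B:
Homoserine is present, so LutZ is active.
MoO₄²⁻ is present, so GorG is inactive.
Diaminopimelate is absent, so JalA is active.
No repressor is bound and JalA is active, so *oxaQ* is transcribed.
So OxaQ is produced and active.
No repressor is bound and OxaQ is active, so *jovG* is transcribed.
So JovG is produced and active.
Shikimate is present, so NerY is inactive.
No repressor is bound and LutZ and JovG are active, so *dovE* is transcribed.
→ *dovE* is ON in B.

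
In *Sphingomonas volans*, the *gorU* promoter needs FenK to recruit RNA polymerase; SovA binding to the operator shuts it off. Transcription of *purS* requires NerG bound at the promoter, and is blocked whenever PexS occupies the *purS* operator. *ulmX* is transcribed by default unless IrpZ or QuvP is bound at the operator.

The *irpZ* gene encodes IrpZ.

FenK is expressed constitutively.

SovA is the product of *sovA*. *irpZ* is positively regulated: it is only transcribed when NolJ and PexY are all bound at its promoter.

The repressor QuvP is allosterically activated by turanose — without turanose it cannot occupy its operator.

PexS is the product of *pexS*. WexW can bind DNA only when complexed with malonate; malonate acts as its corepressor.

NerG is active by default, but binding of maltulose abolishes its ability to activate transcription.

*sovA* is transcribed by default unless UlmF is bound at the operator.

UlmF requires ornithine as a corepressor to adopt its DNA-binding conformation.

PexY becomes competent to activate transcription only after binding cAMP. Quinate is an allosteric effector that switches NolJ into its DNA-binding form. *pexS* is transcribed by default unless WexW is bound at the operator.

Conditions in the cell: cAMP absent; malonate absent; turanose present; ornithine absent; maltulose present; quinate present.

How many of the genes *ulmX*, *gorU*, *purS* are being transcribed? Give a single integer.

0

Quinate is present, so NolJ is active.
cAMP is absent, so PexY is inactive.
Required activator PexY is absent, so *irpZ* is not transcribed.
So IrpZ is not produced.
Turanose is present, so QuvP is active.
With repressor QuvP bound, *ulmX* is not transcribed.
→ *ulmX* is OFF.
Ornithine is absent, so UlmF is inactive.
With no repressor bound, *sovA* is transcribed.
So SovA is produced and active.
FenK is produced constitutively and is active.
With repressor SovA bound, *gorU* is not transcribed.
→ *gorU* is OFF.
Malonate is absent, so WexW is inactive.
With no repressor bound, *pexS* is transcribed.
So PexS is produced and active.
Maltulose is present, so NerG is inactive.
With repressor PexS bound, *purS* is not transcribed.
→ *purS* is OFF.
0 of the 3 genes are transcribed.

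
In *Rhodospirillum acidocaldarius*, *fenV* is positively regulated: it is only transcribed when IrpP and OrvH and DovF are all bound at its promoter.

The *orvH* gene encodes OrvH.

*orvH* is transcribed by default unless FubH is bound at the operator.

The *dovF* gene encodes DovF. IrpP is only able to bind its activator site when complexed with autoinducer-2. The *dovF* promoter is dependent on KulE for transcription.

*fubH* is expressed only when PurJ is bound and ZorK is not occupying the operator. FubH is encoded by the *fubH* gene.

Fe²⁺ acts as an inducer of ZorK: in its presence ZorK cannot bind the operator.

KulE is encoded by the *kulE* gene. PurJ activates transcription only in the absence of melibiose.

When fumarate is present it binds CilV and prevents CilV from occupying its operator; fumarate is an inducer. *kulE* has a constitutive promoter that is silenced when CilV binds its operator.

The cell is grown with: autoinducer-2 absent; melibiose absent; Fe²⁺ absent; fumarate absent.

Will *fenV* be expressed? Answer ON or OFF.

Autoinducer-2 is absent, so IrpP is inactive.
Melibiose is absent, so PurJ is active.
Fe²⁺ is absent, so ZorK is active.
With repressor ZorK bound, *fubH* is not transcribed.
So FubH is not produced.
With no repressor bound, *orvH* is transcribed.
So OrvH is produced and active.
Fumarate is absent, so CilV is active.
With repressor CilV bound, *kulE* is not transcribed.
So KulE is not produced.
Required activator KulE is absent, so *dovF* is not transcribed.
So DovF is not produced.
Required activator IrpP is absent, so *fenV* is not transcribed.

OFF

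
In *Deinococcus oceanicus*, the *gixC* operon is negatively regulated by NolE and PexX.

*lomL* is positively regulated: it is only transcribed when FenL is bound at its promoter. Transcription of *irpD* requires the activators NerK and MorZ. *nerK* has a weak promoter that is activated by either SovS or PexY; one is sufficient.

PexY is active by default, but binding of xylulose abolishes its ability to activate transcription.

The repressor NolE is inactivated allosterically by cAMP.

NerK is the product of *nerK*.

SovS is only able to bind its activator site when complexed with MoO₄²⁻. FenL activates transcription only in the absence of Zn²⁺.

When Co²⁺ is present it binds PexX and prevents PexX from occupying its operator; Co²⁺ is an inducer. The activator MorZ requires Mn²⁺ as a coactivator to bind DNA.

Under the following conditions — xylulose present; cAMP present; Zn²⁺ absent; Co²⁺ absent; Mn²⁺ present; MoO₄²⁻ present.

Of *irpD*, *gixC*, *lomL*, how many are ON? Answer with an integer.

2

MoO₄²⁻ is present, so SovS is active.
Xylulose is present, so PexY is inactive.
Activator SovS is present, so *nerK* is transcribed.
So NerK is produced and active.
Mn²⁺ is present, so MorZ is active.
No repressor is bound and NerK and MorZ are active, so *irpD* is transcribed.
→ *irpD* is ON.
cAMP is present, so NolE is inactive.
Co²⁺ is absent, so PexX is active.
With repressor PexX bound, *gixC* is not transcribed.
→ *gixC* is OFF.
Zn²⁺ is absent, so FenL is active.
No repressor is bound and FenL is active, so *lomL* is transcribed.
→ *lomL* is ON.
2 of the 3 genes are transcribed.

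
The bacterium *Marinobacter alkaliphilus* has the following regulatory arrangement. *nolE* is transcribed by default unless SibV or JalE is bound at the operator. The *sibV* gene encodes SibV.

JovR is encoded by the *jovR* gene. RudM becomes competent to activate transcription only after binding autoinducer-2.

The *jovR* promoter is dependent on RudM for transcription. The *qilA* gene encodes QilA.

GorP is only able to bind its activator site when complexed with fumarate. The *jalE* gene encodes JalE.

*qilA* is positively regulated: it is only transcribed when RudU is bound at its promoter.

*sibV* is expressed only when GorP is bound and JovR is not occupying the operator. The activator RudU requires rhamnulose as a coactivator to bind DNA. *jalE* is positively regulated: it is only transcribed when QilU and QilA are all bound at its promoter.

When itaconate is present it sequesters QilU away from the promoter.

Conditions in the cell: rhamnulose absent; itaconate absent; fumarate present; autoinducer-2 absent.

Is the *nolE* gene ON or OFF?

Fumarate is present, so GorP is active.
Autoinducer-2 is absent, so RudM is inactive.
Required activator RudM is absent, so *jovR* is not transcribed.
So JovR is not produced.
No repressor is bound and GorP is active, so *sibV* is transcribed.
So SibV is produced and active.
Itaconate is absent, so QilU is active.
Rhamnulose is absent, so RudU is inactive.
Required activator RudU is absent, so *qilA* is not transcribed.
So QilA is not produced.
Required activator QilA is absent, so *jalE* is not transcribed.
So JalE is not produced.
With repressor SibV bound, *nolE* is not transcribed.

OFF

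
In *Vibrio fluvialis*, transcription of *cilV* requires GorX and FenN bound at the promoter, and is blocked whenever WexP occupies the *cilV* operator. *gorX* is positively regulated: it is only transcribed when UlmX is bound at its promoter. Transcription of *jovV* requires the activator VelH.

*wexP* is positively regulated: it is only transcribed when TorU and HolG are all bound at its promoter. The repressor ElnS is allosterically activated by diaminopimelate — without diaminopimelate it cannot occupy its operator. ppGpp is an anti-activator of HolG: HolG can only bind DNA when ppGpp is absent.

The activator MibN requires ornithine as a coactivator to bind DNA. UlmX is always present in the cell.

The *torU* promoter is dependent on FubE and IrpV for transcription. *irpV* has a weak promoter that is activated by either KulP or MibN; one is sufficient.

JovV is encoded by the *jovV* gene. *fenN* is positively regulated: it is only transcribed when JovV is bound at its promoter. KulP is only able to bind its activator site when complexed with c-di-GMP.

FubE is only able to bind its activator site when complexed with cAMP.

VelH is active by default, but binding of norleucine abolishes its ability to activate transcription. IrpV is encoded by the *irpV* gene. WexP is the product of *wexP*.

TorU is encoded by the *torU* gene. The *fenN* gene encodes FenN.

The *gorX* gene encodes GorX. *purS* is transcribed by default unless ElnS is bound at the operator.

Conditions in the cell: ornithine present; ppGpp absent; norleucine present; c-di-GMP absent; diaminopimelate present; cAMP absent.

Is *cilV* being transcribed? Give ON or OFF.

OFF

UlmX is produced constitutively and is active.
No repressor is bound and UlmX is active, so *gorX* is transcribed.
So GorX is produced and active.
cAMP is absent, so FubE is inactive.
c-di-GMP is absent, so KulP is inactive.
Ornithine is present, so MibN is active.
Activator MibN is present, so *irpV* is transcribed.
So IrpV is produced and active.
Required activator FubE is absent, so *torU* is not transcribed.
So TorU is not produced.
ppGpp is absent, so HolG is active.
Required activator TorU is absent, so *wexP* is not transcribed.
So WexP is not produced.
Norleucine is present, so VelH is inactive.
Required activator VelH is absent, so *jovV* is not transcribed.
So JovV is not produced.
Required activator JovV is absent, so *fenN* is not transcribed.
So FenN is not produced.
Required activator FenN is absent, so *cilV* is not transcribed.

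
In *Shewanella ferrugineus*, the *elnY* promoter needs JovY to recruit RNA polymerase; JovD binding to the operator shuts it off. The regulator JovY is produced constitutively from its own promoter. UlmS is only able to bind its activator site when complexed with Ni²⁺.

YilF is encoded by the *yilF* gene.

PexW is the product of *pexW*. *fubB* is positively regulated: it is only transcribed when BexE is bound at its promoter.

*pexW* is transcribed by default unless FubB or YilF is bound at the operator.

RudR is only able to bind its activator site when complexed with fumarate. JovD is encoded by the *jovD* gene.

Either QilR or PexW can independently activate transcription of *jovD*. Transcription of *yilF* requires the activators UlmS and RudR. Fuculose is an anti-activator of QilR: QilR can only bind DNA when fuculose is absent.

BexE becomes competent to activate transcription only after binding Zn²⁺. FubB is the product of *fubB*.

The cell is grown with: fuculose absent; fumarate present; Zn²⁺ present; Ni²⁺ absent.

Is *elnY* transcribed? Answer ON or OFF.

Fuculose is absent, so QilR is active.
Zn²⁺ is present, so BexE is active.
No repressor is bound and BexE is active, so *fubB* is transcribed.
So FubB is produced and active.
Ni²⁺ is absent, so UlmS is inactive.
Fumarate is present, so RudR is active.
Required activator UlmS is absent, so *yilF* is not transcribed.
So YilF is not produced.
With repressor FubB bound, *pexW* is not transcribed.
So PexW is not produced.
Activator QilR is present, so *jovD* is transcribed.
So JovD is produced and active.
JovY is produced constitutively and is active.
With repressor JovD bound, *elnY* is not transcribed.

OFF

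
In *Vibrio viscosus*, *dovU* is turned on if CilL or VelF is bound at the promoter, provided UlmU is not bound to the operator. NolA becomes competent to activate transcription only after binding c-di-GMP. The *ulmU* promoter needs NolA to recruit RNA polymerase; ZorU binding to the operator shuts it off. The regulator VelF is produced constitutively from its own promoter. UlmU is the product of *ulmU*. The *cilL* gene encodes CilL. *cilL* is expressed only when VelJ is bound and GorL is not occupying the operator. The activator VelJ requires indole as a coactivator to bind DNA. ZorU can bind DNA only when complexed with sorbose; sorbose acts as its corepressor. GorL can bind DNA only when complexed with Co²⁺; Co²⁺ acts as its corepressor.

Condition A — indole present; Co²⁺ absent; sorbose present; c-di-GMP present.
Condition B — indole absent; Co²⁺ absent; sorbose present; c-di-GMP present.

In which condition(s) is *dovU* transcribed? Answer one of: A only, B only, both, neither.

Condition A:
Indole is present, so VelJ is active.
Co²⁺ is absent, so GorL is inactive.
No repressor is bound and VelJ is active, so *cilL* is transcribed.
So CilL is produced and active.
VelF is produced constitutively and is active.
Sorbose is present, so ZorU is active.
c-di-GMP is present, so NolA is active.
With repressor ZorU bound, *ulmU* is not transcribed.
So UlmU is not produced.
Activator CilL is present, so *dovU* is transcribed.
→ *dovU* is ON in A.
Condition B:
Indole is absent, so VelJ is inactive.
Co²⁺ is absent, so GorL is inactive.
Required activator VelJ is absent, so *cilL* is not transcribed.
So CilL is not produced.
VelF is produced constitutively and is active.
Sorbose is present, so ZorU is active.
c-di-GMP is present, so NolA is active.
With repressor ZorU bound, *ulmU* is not transcribed.
So UlmU is not produced.
Activator VelF is present, so *dovU* is transcribed.
→ *dovU* is ON in B.

both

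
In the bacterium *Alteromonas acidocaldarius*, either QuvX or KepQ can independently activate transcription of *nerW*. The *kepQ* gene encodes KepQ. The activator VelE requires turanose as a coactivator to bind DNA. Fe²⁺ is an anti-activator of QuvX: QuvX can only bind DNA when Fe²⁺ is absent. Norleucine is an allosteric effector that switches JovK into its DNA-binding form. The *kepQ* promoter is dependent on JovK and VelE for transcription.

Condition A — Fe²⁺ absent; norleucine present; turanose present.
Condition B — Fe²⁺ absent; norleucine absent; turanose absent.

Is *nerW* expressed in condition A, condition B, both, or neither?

both

Condition A:
Fe²⁺ is absent, so QuvX is active.
Norleucine is present, so JovK is active.
Turanose is present, so VelE is active.
No repressor is bound and JovK and VelE are active, so *kepQ* is transcribed.
So KepQ is produced and active.
Activator QuvX is present, so *nerW* is transcribed.
→ *nerW* is ON in A.
Condition B:
Fe²⁺ is absent, so QuvX is active.
Norleucine is absent, so JovK is inactive.
Turanose is absent, so VelE is inactive.
Required activator JovK is absent, so *kepQ* is not transcribed.
So KepQ is not produced.
Activator QuvX is present, so *nerW* is transcribed.
→ *nerW* is ON in B.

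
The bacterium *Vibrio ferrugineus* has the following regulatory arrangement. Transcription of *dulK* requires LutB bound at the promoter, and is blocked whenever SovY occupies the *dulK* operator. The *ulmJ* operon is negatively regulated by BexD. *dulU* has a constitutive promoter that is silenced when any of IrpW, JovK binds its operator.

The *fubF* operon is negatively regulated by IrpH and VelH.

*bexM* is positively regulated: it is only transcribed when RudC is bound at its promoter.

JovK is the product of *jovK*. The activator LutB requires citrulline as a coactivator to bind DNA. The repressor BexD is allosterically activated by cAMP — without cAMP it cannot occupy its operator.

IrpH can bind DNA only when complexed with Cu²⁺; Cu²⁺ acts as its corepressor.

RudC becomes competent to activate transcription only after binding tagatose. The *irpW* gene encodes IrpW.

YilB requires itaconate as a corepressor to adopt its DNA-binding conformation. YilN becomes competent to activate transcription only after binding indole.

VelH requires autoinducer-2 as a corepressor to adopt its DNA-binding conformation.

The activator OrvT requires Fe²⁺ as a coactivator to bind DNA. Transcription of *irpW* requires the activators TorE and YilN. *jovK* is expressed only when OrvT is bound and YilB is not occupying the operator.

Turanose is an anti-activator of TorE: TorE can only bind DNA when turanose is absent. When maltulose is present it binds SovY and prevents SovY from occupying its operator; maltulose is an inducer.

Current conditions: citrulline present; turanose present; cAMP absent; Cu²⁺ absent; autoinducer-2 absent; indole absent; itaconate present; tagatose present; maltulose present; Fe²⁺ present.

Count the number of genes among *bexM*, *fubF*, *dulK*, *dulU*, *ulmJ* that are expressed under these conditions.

5

Tagatose is present, so RudC is active.
No repressor is bound and RudC is active, so *bexM* is transcribed.
→ *bexM* is ON.
Cu²⁺ is absent, so IrpH is inactive.
Autoinducer-2 is absent, so VelH is inactive.
With no repressor bound, *fubF* is transcribed.
→ *fubF* is ON.
Maltulose is present, so SovY is inactive.
Citrulline is present, so LutB is active.
No repressor is bound and LutB is active, so *dulK* is transcribed.
→ *dulK* is ON.
Turanose is present, so TorE is inactive.
Indole is absent, so YilN is inactive.
Required activator TorE is absent, so *irpW* is not transcribed.
So IrpW is not produced.
Itaconate is present, so YilB is active.
Fe²⁺ is present, so OrvT is active.
With repressor YilB bound, *jovK* is not transcribed.
So JovK is not produced.
With no repressor bound, *dulU* is transcribed.
→ *dulU* is ON.
cAMP is absent, so BexD is inactive.
With no repressor bound, *ulmJ* is transcribed.
→ *ulmJ* is ON.
5 of the 5 genes are transcribed.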